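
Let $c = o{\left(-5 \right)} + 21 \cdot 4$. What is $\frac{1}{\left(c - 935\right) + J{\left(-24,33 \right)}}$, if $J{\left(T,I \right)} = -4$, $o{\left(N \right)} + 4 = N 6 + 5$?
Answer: $- \frac{1}{884} \approx -0.0011312$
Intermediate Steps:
$o{\left(N \right)} = 1 + 6 N$ ($o{\left(N \right)} = -4 + \left(N 6 + 5\right) = -4 + \left(6 N + 5\right) = -4 + \left(5 + 6 N\right) = 1 + 6 N$)
$c = 55$ ($c = \left(1 + 6 \left(-5\right)\right) + 21 \cdot 4 = \left(1 - 30\right) + 84 = -29 + 84 = 55$)
$\frac{1}{\left(c - 935\right) + J{\left(-24,33 \right)}} = \frac{1}{\left(55 - 935\right) - 4} = \frac{1}{-880 - 4} = \frac{1}{-884} = - \frac{1}{884}$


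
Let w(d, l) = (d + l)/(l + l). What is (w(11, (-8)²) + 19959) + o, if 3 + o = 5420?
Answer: 3248203/128 ≈ 25377.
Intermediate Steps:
o = 5417 (o = -3 + 5420 = 5417)
w(d, l) = (d + l)/(2*l) (w(d, l) = (d + l)/((2*l)) = (d + l)*(1/(2*l)) = (d + l)/(2*l))
(w(11, (-8)²) + 19959) + o = ((11 + (-8)²)/(2*((-8)²)) + 19959) + 5417 = ((½)*(11 + 64)/64 + 19959) + 5417 = ((½)*(1/64)*75 + 19959) + 5417 = (75/128 + 19959) + 5417 = 2554827/128 + 5417 = 3248203/128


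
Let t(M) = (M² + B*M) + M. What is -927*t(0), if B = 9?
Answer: 0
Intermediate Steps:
t(M) = M² + 10*M (t(M) = (M² + 9*M) + M = M² + 10*M)
-927*t(0) = -0*(10 + 0) = -0*10 = -927*0 = 0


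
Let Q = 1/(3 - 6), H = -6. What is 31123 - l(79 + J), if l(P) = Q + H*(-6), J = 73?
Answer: 93262/3 ≈ 31087.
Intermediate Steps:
Q = -⅓ (Q = 1/(-3) = -⅓ ≈ -0.33333)
l(P) = 107/3 (l(P) = -⅓ - 6*(-6) = -⅓ + 36 = 107/3)
31123 - l(79 + J) = 31123 - 1*107/3 = 31123 - 107/3 = 93262/3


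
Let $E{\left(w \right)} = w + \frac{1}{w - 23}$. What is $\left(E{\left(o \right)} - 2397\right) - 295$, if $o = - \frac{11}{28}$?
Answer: $- \frac{49379269}{18340} \approx -2692.4$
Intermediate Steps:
$o = - \frac{11}{28}$ ($o = \left(-11\right) \frac{1}{28} = - \frac{11}{28} \approx -0.39286$)
$E{\left(w \right)} = w + \frac{1}{-23 + w}$
$\left(E{\left(o \right)} - 2397\right) - 295 = \left(\frac{1 + \left(- \frac{11}{28}\right)^{2} - - \frac{253}{28}}{-23 - \frac{11}{28}} - 2397\right) - 295 = \left(\frac{1 + \frac{121}{784} + \frac{253}{28}}{- \frac{655}{28}} - 2397\right) - 295 = \left(\left(- \frac{28}{655}\right) \frac{7989}{784} - 2397\right) - 295 = \left(- \frac{7989}{18340} - 2397\right) - 295 = - \frac{43968969}{18340} - 295 = - \frac{49379269}{18340}$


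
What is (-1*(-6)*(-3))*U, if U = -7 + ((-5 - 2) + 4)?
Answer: 180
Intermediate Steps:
U = -10 (U = -7 + (-7 + 4) = -7 - 3 = -10)
(-1*(-6)*(-3))*U = (-1*(-6)*(-3))*(-10) = (6*(-3))*(-10) = -18*(-10) = 180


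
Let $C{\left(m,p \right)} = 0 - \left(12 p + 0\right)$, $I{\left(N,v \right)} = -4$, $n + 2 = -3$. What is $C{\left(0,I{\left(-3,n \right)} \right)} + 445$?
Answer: $493$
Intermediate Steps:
$n = -5$ ($n = -2 - 3 = -5$)
$C{\left(m,p \right)} = - 12 p$ ($C{\left(m,p \right)} = 0 - 12 p = - 12 p$)
$C{\left(0,I{\left(-3,n \right)} \right)} + 445 = \left(-12\right) \left(-4\right) + 445 = 48 + 445 = 493$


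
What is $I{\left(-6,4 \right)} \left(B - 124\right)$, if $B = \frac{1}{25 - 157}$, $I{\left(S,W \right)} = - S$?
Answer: $- \frac{16369}{22} \approx -744.04$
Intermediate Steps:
$B = - \frac{1}{132}$ ($B = \frac{1}{-132} = - \frac{1}{132} \approx -0.0075758$)
$I{\left(-6,4 \right)} \left(B - 124\right) = \left(-1\right) \left(-6\right) \left(- \frac{1}{132} - 124\right) = 6 \left(- \frac{16369}{132}\right) = - \frac{16369}{22}$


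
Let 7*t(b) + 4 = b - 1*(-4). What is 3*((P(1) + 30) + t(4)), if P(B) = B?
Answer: 663/7 ≈ 94.714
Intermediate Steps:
t(b) = b/7 (t(b) = -4/7 + (b - 1*(-4))/7 = -4/7 + (b + 4)/7 = -4/7 + (4 + b)/7 = -4/7 + (4/7 + b/7) = b/7)
3*((P(1) + 30) + t(4)) = 3*((1 + 30) + (⅐)*4) = 3*(31 + 4/7) = 3*(221/7) = 663/7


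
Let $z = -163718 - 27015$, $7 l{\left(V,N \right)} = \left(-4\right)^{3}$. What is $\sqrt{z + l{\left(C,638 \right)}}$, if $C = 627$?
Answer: $\frac{3 i \sqrt{1038485}}{7} \approx 436.74 i$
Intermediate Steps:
$l{\left(V,N \right)} = - \frac{64}{7}$ ($l{\left(V,N \right)} = \frac{\left(-4\right)^{3}}{7} = \frac{1}{7} \left(-64\right) = - \frac{64}{7}$)
$z = -190733$ ($z = -163718 - 27015 = -190733$)
$\sqrt{z + l{\left(C,638 \right)}} = \sqrt{-190733 - \frac{64}{7}} = \sqrt{- \frac{1335195}{7}} = \frac{3 i \sqrt{1038485}}{7}$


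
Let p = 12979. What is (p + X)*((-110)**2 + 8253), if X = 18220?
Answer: 634993247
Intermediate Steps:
(p + X)*((-110)**2 + 8253) = (12979 + 18220)*((-110)**2 + 8253) = 31199*(12100 + 8253) = 31199*20353 = 634993247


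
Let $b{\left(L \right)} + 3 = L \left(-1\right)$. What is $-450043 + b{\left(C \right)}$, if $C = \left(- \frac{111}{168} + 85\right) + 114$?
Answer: $- \frac{25213683}{56} \approx -4.5024 \cdot 10^{5}$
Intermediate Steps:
$C = \frac{11107}{56}$ ($C = \left(\left(-111\right) \frac{1}{168} + 85\right) + 114 = \left(- \frac{37}{56} + 85\right) + 114 = \frac{4723}{56} + 114 = \frac{11107}{56} \approx 198.34$)
$b{\left(L \right)} = -3 - L$ ($b{\left(L \right)} = -3 + L \left(-1\right) = -3 - L$)
$-450043 + b{\left(C \right)} = -450043 - \frac{11275}{56} = - \frac{25213683}{56}$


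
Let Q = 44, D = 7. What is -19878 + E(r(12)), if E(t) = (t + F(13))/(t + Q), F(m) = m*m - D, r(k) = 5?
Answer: -973855/49 ≈ -19875.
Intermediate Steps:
F(m) = -7 + m² (F(m) = m*m - 1*7 = m² - 7 = -7 + m²)
E(t) = (162 + t)/(44 + t) (E(t) = (t + (-7 + 13²))/(t + 44) = (t + (-7 + 169))/(44 + t) = (t + 162)/(44 + t) = (162 + t)/(44 + t))
-19878 + E(r(12)) = -19878 + (162 + 5)/(44 + 5) = -19878 + 167/49 = -973855/49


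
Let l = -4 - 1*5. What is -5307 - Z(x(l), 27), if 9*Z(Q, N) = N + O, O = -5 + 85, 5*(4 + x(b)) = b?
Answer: -47870/9 ≈ -5318.9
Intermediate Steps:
l = -9 (l = -4 - 5 = -9)
x(b) = -4 + b/5
O = 80
Z(Q, N) = 80/9 + N/9 (Z(Q, N) = (N + 80)/9 = (80 + N)/9 = 80/9 + N/9)
-5307 - Z(x(l), 27) = -5307 - (80/9 + (1/9)*27) = -5307 - (80/9 + 3) = -5307 - 1*107/9 = -5307 - 107/9 = -47870/9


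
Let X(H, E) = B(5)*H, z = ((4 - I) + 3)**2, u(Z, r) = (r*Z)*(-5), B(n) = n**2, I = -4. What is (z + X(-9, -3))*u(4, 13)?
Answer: 27040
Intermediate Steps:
u(Z, r) = -5*Z*r (u(Z, r) = (Z*r)*(-5) = -5*Z*r)
z = 121 (z = ((4 - 1*(-4)) + 3)**2 = ((4 + 4) + 3)**2 = (8 + 3)**2 = 11**2 = 121)
X(H, E) = 25*H (X(H, E) = 5**2*H = 25*H)
(z + X(-9, -3))*u(4, 13) = (121 + 25*(-9))*(-5*4*13) = (121 - 225)*(-260) = -104*(-260) = 27040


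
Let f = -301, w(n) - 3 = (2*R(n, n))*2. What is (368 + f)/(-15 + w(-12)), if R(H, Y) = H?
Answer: -67/60 ≈ -1.1167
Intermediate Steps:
w(n) = 3 + 4*n (w(n) = 3 + (2*n)*2 = 3 + 4*n)
(368 + f)/(-15 + w(-12)) = (368 - 301)/(-15 + (3 + 4*(-12))) = 67/(-15 + (3 - 48)) = 67/(-15 - 45) = 67/(-60) = 67*(-1/60) = -67/60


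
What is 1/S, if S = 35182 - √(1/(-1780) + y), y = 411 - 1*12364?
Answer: 62623960/2203257437061 + 2*I*√9467971745/2203257437061 ≈ 2.8423e-5 + 8.8327e-8*I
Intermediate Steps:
y = -11953 (y = 411 - 12364 = -11953)
S = 35182 - I*√9467971745/890 (S = 35182 - √(1/(-1780) - 11953) = 35182 - √(-1/1780 - 11953) = 35182 - √(-21276341/1780) = 35182 - I*√9467971745/890 ≈ 35182.0 - 109.33*I)
1/S = 1/(35182 - I*√9467971745/890)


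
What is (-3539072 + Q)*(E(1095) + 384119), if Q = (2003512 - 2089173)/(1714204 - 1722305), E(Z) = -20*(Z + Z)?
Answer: -9756924157518909/8101 ≈ -1.2044e+12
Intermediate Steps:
E(Z) = -40*Z
Q = 85661/8101 (Q = -85661/(-8101) = -85661*(-1/8101) = 85661/8101 ≈ 10.574)
(-3539072 + Q)*(E(1095) + 384119) = (-3539072 + 85661/8101)*(-40*1095 + 384119) = -28669936611*(-43800 + 384119)/8101 = -28669936611/8101*340319 = -9756924157518909/8101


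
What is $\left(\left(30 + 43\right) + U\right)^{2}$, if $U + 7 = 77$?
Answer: $20449$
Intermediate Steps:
$U = 70$ ($U = -7 + 77 = 70$)
$\left(\left(30 + 43\right) + U\right)^{2} = \left(\left(30 + 43\right) + 70\right)^{2} = \left(73 + 70\right)^{2} = 143^{2} = 20449$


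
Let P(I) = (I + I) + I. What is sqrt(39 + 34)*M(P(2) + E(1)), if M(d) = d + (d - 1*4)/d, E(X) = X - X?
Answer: 19*sqrt(73)/3 ≈ 54.112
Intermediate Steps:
E(X) = 0
P(I) = 3*I (P(I) = 2*I + I = 3*I)
M(d) = d + (-4 + d)/d (M(d) = d + (d - 4)/d = d + (-4 + d)/d)
sqrt(39 + 34)*M(P(2) + E(1)) = sqrt(39 + 34)*(1 + (3*2 + 0) - 4/(3*2 + 0)) = sqrt(73)*(1 + (6 + 0) - 4/(6 + 0)) = sqrt(73)*(1 + 6 - 4/6) = sqrt(73)*(1 + 6 - 4*1/6) = sqrt(73)*(1 + 6 - 2/3) = sqrt(73)*(19/3) = 19*sqrt(73)/3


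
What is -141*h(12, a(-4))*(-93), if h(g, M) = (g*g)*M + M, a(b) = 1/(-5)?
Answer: -380277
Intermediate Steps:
a(b) = -⅕
h(g, M) = M + M*g² (h(g, M) = g²*M + M = M*g² + M = M + M*g²)
-141*h(12, a(-4))*(-93) = -(-141)*(1 + 12²)/5*(-93) = -(-141)*(1 + 144)/5*(-93) = -(-141)*145/5*(-93) = -141*(-29)*(-93) = 4089*(-93) = -380277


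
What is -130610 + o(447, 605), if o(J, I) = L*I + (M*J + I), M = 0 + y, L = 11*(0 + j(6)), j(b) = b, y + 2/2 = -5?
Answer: -92757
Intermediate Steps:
y = -6 (y = -1 - 5 = -6)
L = 66 (L = 11*(0 + 6) = 11*6 = 66)
M = -6 (M = 0 - 6 = -6)
o(J, I) = -6*J + 67*I (o(J, I) = 66*I + (-6*J + I) = 66*I + (I - 6*J) = -6*J + 67*I)
-130610 + o(447, 605) = -130610 + (-6*447 + 67*605) = -130610 + (-2682 + 40535) = -130610 + 37853 = -92757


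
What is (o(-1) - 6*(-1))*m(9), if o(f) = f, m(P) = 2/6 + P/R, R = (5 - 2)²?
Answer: 20/3 ≈ 6.6667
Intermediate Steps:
R = 9 (R = 3² = 9)
m(P) = ⅓ + P/9 (m(P) = 2/6 + P/9 = 2*(⅙) + P*(⅑) = ⅓ + P/9)
(o(-1) - 6*(-1))*m(9) = (-1 - 6*(-1))*(⅓ + (⅑)*9) = (-1 + 6)*(⅓ + 1) = 5*(4/3) = 20/3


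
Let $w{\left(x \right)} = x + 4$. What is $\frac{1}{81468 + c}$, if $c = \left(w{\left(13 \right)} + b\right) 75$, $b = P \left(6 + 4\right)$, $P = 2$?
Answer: $\frac{1}{84243} \approx 1.187 \cdot 10^{-5}$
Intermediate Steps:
$w{\left(x \right)} = 4 + x$
$b = 20$ ($b = 2 \left(6 + 4\right) = 2 \cdot 10 = 20$)
$c = 2775$ ($c = \left(\left(4 + 13\right) + 20\right) 75 = \left(17 + 20\right) 75 = 37 \cdot 75 = 2775$)
$\frac{1}{81468 + c} = \frac{1}{81468 + 2775} = \frac{1}{84243}$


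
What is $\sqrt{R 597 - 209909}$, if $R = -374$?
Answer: $i \sqrt{433187} \approx 658.17 i$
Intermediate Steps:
$\sqrt{R 597 - 209909} = \sqrt{\left(-374\right) 597 - 209909} = \sqrt{-223278 + \left(-214186 + 4277\right)} = \sqrt{-223278 - 209909} = \sqrt{-433187} = i \sqrt{433187}$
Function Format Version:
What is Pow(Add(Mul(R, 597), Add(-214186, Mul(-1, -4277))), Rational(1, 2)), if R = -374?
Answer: Mul(I, Pow(433187, Rational(1, 2))) ≈ Mul(658.17, I)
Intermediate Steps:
Pow(Add(Mul(R, 597), Add(-214186, Mul(-1, -4277))), Rational(1, 2)) = Pow(Add(Mul(-374, 597), Add(-214186, Mul(-1, -4277))), Rational(1, 2)) = Pow(Add(-223278, Add(-214186, 4277)), Rational(1, 2)) = Pow(Add(-223278, -209909), Rational(1, 2)) = Pow(-433187, Rational(1, 2)) = Mul(I, Pow(433187, Rational(1, 2)))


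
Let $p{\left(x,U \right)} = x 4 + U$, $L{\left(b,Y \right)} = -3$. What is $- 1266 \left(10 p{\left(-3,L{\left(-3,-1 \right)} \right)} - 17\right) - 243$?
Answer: $211179$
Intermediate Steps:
$p{\left(x,U \right)} = U + 4 x$ ($p{\left(x,U \right)} = 4 x + U = U + 4 x$)
$- 1266 \left(10 p{\left(-3,L{\left(-3,-1 \right)} \right)} - 17\right) - 243 = - 1266 \left(10 \left(-3 + 4 \left(-3\right)\right) - 17\right) - 243 = - 1266 \left(10 \left(-3 - 12\right) - 17\right) - 243 = - 1266 \left(10 \left(-15\right) - 17\right) - 243 = - 1266 \left(-150 - 17\right) - 243 = \left(-1266\right) \left(-167\right) - 243 = 211422 - 243 = 211179$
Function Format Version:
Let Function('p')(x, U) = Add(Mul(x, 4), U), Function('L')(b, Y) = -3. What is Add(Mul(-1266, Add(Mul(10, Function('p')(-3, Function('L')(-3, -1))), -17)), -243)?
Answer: 211179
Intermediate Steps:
Function('p')(x, U) = Add(U, Mul(4, x)) (Function('p')(x, U) = Add(Mul(4, x), U) = Add(U, Mul(4, x)))
Add(Mul(-1266, Add(Mul(10, Function('p')(-3, Function('L')(-3, -1))), -17)), -243) = Add(Mul(-1266, Add(Mul(10, Add(-3, Mul(4, -3))), -17)), -243) = Add(Mul(-1266, Add(Mul(10, Add(-3, -12)), -17)), -243) = Add(Mul(-1266, Add(Mul(10, -15), -17)), -243) = Add(Mul(-1266, Add(-150, -17)), -243) = Add(Mul(-1266, -167), -243) = Add(211422, -243) = 211179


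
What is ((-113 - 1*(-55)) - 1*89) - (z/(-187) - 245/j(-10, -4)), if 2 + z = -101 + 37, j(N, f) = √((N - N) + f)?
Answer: -2505/17 - 245*I/2 ≈ -147.35 - 122.5*I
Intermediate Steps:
j(N, f) = √f (j(N, f) = √(0 + f) = √f)
z = -66 (z = -2 + (-101 + 37) = -2 - 64 = -66)
((-113 - 1*(-55)) - 1*89) - (z/(-187) - 245/j(-10, -4)) = ((-113 - 1*(-55)) - 1*89) - (-66/(-187) - 245*(-I/2)) = ((-113 + 55) - 89) - (-66*(-1/187) - 245*(-I/2)) = (-58 - 89) - (6/17 - (-245)*I/2) = -147 - (6/17 + 245*I/2) = -147 + (-6/17 - 245*I/2) = -2505/17 - 245*I/2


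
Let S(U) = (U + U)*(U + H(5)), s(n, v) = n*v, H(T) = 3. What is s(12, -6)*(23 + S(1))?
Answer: -2232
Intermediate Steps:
S(U) = 2*U*(3 + U) (S(U) = (U + U)*(U + 3) = (2*U)*(3 + U) = 2*U*(3 + U))
s(12, -6)*(23 + S(1)) = (12*(-6))*(23 + 2*1*(3 + 1)) = -72*(23 + 2*1*4) = -72*(23 + 8) = -72*31 = -2232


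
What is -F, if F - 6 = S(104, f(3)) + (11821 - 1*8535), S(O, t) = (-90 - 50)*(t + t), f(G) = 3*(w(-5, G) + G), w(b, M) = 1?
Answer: 68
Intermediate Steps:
f(G) = 3 + 3*G (f(G) = 3*(1 + G) = 3 + 3*G)
S(O, t) = -280*t
F = -68 (F = 6 + (-280*(3 + 3*3) + (11821 - 1*8535)) = 6 + (-280*(3 + 9) + (11821 - 8535)) = 6 + (-280*12 + 3286) = 6 + (-3360 + 3286) = 6 - 74 = -68)
-F = -1*(-68) = 68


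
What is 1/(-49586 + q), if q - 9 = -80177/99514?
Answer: -99514/4933685755 ≈ -2.0170e-5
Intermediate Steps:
q = 815449/99514 (q = 9 - 80177/99514 = 815449/99514 ≈ 8.1943)
1/(-49586 + q) = 1/(-49586 + 815449/99514) = 1/(-4933685755/99514) = -99514/4933685755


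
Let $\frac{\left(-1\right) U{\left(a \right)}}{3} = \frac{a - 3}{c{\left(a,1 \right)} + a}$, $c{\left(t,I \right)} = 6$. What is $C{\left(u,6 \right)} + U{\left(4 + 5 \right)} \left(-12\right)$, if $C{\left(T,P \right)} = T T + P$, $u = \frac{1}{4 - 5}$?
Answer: $\frac{107}{5} \approx 21.4$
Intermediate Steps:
$u = -1$ ($u = \frac{1}{-1} = -1$)
$C{\left(T,P \right)} = P + T^{2}$ ($C{\left(T,P \right)} = T^{2} + P = P + T^{2}$)
$U{\left(a \right)} = - \frac{3 \left(-3 + a\right)}{6 + a}$ ($U{\left(a \right)} = - 3 \frac{a - 3}{6 + a} = - 3 \frac{-3 + a}{6 + a} = - \frac{3 \left(-3 + a\right)}{6 + a}$)
$C{\left(u,6 \right)} + U{\left(4 + 5 \right)} \left(-12\right) = \left(6 + \left(-1\right)^{2}\right) + \frac{3 \left(3 - \left(4 + 5\right)\right)}{6 + \left(4 + 5\right)} \left(-12\right) = \left(6 + 1\right) + \frac{3 \left(3 - 9\right)}{6 + 9} \left(-12\right) = 7 + \frac{3 \left(3 - 9\right)}{15} \left(-12\right) = 7 + 3 \cdot \frac{1}{15} \left(-6\right) \left(-12\right) = 7 - - \frac{72}{5} = 7 + \frac{72}{5} = \frac{107}{5}$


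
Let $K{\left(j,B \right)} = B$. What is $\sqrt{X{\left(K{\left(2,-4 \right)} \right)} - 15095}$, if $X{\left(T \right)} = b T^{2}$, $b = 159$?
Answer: $i \sqrt{12551} \approx 112.03 i$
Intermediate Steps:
$X{\left(T \right)} = 159 T^{2}$
$\sqrt{X{\left(K{\left(2,-4 \right)} \right)} - 15095} = \sqrt{159 \left(-4\right)^{2} - 15095} = \sqrt{159 \cdot 16 - 15095} = \sqrt{2544 - 15095} = \sqrt{-12551} = i \sqrt{12551}$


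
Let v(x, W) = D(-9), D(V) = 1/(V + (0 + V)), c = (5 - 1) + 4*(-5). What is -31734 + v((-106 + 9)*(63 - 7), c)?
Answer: -571213/18 ≈ -31734.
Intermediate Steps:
c = -16 (c = 4 - 20 = -16)
D(V) = 1/(2*V) (D(V) = 1/(V + V) = 1/(2*V))
v(x, W) = -1/18 (v(x, W) = (½)/(-9) = (½)*(-⅑) = -1/18)
-31734 + v((-106 + 9)*(63 - 7), c) = -31734 - 1/18 = -571213/18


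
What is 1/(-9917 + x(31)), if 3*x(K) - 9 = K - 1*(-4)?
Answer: -3/29707 ≈ -0.00010099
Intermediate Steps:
x(K) = 13/3 + K/3 (x(K) = 3 + (K - 1*(-4))/3 = 3 + (K + 4)/3 = 3 + (4 + K)/3 = 3 + (4/3 + K/3) = 13/3 + K/3)
1/(-9917 + x(31)) = 1/(-9917 + (13/3 + (⅓)*31)) = 1/(-9917 + (13/3 + 31/3)) = 1/(-9917 + 44/3) = 1/(-29707/3) = -3/29707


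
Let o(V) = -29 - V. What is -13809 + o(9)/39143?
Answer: -540525725/39143 ≈ -13809.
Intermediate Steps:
-13809 + o(9)/39143 = -13809 + (-29 - 1*9)/39143 = -13809 + (-29 - 9)*(1/39143) = -13809 - 38*1/39143 = -13809 - 38/39143 = -540525725/39143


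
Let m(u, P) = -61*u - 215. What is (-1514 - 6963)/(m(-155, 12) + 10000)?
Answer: -8477/19240 ≈ -0.44059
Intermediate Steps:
m(u, P) = -215 - 61*u
(-1514 - 6963)/(m(-155, 12) + 10000) = (-1514 - 6963)/((-215 - 61*(-155)) + 10000) = -8477/((-215 + 9455) + 10000) = -8477/(9240 + 10000) = -8477/19240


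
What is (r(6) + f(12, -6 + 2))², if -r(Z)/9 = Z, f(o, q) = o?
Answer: 1764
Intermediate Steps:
r(Z) = -9*Z
(r(6) + f(12, -6 + 2))² = (-9*6 + 12)² = (-54 + 12)² = (-42)² = 1764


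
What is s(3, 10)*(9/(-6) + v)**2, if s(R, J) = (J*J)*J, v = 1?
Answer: 250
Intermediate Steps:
s(R, J) = J**3 (s(R, J) = J**2*J = J**3)
s(3, 10)*(9/(-6) + v)**2 = 10**3*(9/(-6) + 1)**2 = 1000*(9*(-1/6) + 1)**2 = 1000*(-3/2 + 1)**2 = 1000*(-1/2)**2 = 1000*(1/4) = 250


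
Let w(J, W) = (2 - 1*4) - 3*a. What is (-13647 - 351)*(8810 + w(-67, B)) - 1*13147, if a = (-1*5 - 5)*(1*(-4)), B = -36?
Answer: -121627771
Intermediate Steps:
a = 40 (a = (-5 - 5)*(-4) = -10*(-4) = 40)
w(J, W) = -122 (w(J, W) = (2 - 1*4) - 3*40 = (2 - 4) - 120 = -2 - 120 = -122)
(-13647 - 351)*(8810 + w(-67, B)) - 1*13147 = (-13647 - 351)*(8810 - 122) - 1*13147 = -13998*8688 - 13147 = -121614624 - 13147 = -121627771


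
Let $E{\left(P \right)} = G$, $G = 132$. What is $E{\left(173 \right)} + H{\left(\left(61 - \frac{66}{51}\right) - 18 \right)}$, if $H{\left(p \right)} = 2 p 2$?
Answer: $\frac{5080}{17} \approx 298.82$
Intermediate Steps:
$E{\left(P \right)} = 132$
$H{\left(p \right)} = 4 p$
$E{\left(173 \right)} + H{\left(\left(61 - \frac{66}{51}\right) - 18 \right)} = 132 + 4 \left(\left(61 - \frac{66}{51}\right) - 18\right) = 132 + 4 \left(\left(61 - \frac{22}{17}\right) - 18\right) = 132 + 4 \left(\frac{1015}{17} - 18\right) = 132 + 4 \cdot \frac{709}{17} = 132 + \frac{2836}{17} = \frac{5080}{17}$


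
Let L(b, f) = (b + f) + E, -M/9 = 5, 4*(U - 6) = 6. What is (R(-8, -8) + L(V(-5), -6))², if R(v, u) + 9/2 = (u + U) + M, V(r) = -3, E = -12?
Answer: 5041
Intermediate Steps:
U = 15/2 (U = 6 + (¼)*6 = 6 + 3/2 = 15/2 ≈ 7.5000)
M = -45 (M = -9*5 = -45)
R(v, u) = -42 + u (R(v, u) = -9/2 + ((u + 15/2) - 45) = -9/2 + ((15/2 + u) - 45) = -9/2 + (-75/2 + u) = -42 + u)
L(b, f) = -12 + b + f (L(b, f) = (b + f) - 12 = -12 + b + f)
(R(-8, -8) + L(V(-5), -6))² = ((-42 - 8) + (-12 - 3 - 6))² = (-50 - 21)² = (-71)² = 5041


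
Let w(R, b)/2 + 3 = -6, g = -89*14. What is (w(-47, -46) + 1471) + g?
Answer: 207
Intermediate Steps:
g = -1246
w(R, b) = -18 (w(R, b) = -6 + 2*(-6) = -6 - 12 = -18)
(w(-47, -46) + 1471) + g = (-18 + 1471) - 1246 = 1453 - 1246 = 207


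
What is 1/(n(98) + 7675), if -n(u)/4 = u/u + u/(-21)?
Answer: 3/23069 ≈ 0.00013004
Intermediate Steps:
n(u) = -4 + 4*u/21 (n(u) = -4*(u/u + u/(-21)) = -4*(1 + u*(-1/21)) = -4*(1 - u/21) = -4 + 4*u/21)
1/(n(98) + 7675) = 1/((-4 + (4/21)*98) + 7675) = 1/((-4 + 56/3) + 7675) = 1/(44/3 + 7675) = 1/(23069/3) = 3/23069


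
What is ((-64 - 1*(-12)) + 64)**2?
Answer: 144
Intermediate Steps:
((-64 - 1*(-12)) + 64)**2 = ((-64 + 12) + 64)**2 = (-52 + 64)**2 = 12**2 = 144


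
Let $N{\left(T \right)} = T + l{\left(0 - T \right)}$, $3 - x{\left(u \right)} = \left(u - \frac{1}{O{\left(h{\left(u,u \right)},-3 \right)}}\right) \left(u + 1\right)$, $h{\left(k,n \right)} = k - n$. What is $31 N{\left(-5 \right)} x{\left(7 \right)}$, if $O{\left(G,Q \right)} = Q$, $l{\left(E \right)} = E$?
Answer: $0$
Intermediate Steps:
$x{\left(u \right)} = 3 - \left(1 + u\right) \left(\frac{1}{3} + u\right)$ ($x{\left(u \right)} = 3 - \left(u - \frac{1}{-3}\right) \left(u + 1\right) = 3 - \left(u - - \frac{1}{3}\right) \left(1 + u\right) = 3 - \left(u + \frac{1}{3}\right) \left(1 + u\right) = 3 - \left(\frac{1}{3} + u\right) \left(1 + u\right) = 3 - \left(1 + u\right) \left(\frac{1}{3} + u\right)$)
$N{\left(T \right)} = 0$ ($N{\left(T \right)} = T + \left(0 - T\right) = T - T = 0$)
$31 N{\left(-5 \right)} x{\left(7 \right)} = 31 \cdot 0 \left(\frac{8}{3} - 7^{2} - \frac{28}{3}\right) = 0 \left(\frac{8}{3} - 49 - \frac{28}{3}\right) = 0 \left(- \frac{167}{3}\right) = 0$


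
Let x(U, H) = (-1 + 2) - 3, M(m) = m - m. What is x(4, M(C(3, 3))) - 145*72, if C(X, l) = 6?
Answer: -10442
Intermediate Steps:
M(m) = 0
x(U, H) = -2 (x(U, H) = 1 - 3 = -2)
x(4, M(C(3, 3))) - 145*72 = -2 - 145*72 = -2 - 10440 = -10442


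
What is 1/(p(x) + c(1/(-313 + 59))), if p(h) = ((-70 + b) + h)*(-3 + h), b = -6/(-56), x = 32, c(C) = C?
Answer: -3556/3907677 ≈ -0.00091000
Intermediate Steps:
b = 3/28 (b = -6*(-1/56) = 3/28 ≈ 0.10714)
p(h) = (-3 + h)*(-1957/28 + h) (p(h) = ((-70 + 3/28) + h)*(-3 + h) = (-1957/28 + h)*(-3 + h) = (-3 + h)*(-1957/28 + h))
1/(p(x) + c(1/(-313 + 59))) = 1/((5871/28 + 32² - 2041/28*32) + 1/(-313 + 59)) = 1/((5871/28 + 1024 - 16328/7) + 1/(-254)) = 1/(-30769/28 - 1/254) = 1/(-3907677/3556) = -3556/3907677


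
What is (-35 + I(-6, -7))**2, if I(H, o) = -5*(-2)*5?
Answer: 225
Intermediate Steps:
I(H, o) = 50 (I(H, o) = 10*5 = 50)
(-35 + I(-6, -7))**2 = (-35 + 50)**2 = 15**2 = 225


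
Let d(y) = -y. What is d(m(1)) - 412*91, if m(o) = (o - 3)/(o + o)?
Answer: -37491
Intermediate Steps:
m(o) = (-3 + o)/(2*o) (m(o) = (-3 + o)/((2*o)) = (-3 + o)*(1/(2*o)) = (-3 + o)/(2*o))
d(m(1)) - 412*91 = -(-3 + 1)/(2*1) - 412*91 = -(-2)/2 - 37492 = -1*(-1) - 37492 = 1 - 37492 = -37491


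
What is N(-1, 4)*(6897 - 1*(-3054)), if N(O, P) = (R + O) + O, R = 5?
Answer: 29853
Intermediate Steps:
N(O, P) = 5 + 2*O (N(O, P) = (5 + O) + O = 5 + 2*O)
N(-1, 4)*(6897 - 1*(-3054)) = (5 + 2*(-1))*(6897 - 1*(-3054)) = (5 - 2)*(6897 + 3054) = 3*9951 = 29853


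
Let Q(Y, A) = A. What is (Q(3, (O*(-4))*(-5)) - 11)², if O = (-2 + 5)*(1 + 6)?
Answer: 167281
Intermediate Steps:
O = 21 (O = 3*7 = 21)
(Q(3, (O*(-4))*(-5)) - 11)² = ((21*(-4))*(-5) - 11)² = (-84*(-5) - 11)² = (420 - 11)² = 409² = 167281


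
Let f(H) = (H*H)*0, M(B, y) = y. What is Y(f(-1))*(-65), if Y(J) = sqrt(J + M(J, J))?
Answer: 0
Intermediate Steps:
f(H) = 0 (f(H) = H**2*0 = 0)
Y(J) = sqrt(2)*sqrt(J) (Y(J) = sqrt(J + J) = sqrt(2*J) = sqrt(2)*sqrt(J))
Y(f(-1))*(-65) = (sqrt(2)*sqrt(0))*(-65) = (sqrt(2)*0)*(-65) = 0*(-65) = 0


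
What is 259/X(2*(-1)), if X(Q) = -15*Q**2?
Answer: -259/60 ≈ -4.3167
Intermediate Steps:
259/X(2*(-1)) = 259/((-15*(2*(-1))**2)) = 259/((-15*(-2)**2)) = 259/((-15*4)) = 259/(-60) = 259*(-1/60) = -259/60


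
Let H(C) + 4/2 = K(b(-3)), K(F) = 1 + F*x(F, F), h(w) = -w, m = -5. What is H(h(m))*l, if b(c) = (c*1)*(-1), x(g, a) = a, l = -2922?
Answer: -23376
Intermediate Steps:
b(c) = -c (b(c) = c*(-1) = -c)
K(F) = 1 + F**2 (K(F) = 1 + F*F = 1 + F**2)
H(C) = 8 (H(C) = -2 + (1 + (-1*(-3))**2) = -2 + (1 + 3**2) = -2 + (1 + 9) = -2 + 10 = 8)
H(h(m))*l = 8*(-2922) = -23376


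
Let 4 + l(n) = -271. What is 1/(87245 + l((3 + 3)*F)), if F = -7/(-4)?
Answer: 1/86970 ≈ 1.1498e-5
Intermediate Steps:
F = 7/4 (F = -7*(-¼) = 7/4 ≈ 1.7500)
l(n) = -275 (l(n) = -4 - 271 = -275)
1/(87245 + l((3 + 3)*F)) = 1/(87245 - 275) = 1/86970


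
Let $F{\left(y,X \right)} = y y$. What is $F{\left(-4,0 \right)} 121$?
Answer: $1936$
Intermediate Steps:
$F{\left(y,X \right)} = y^{2}$
$F{\left(-4,0 \right)} 121 = \left(-4\right)^{2} \cdot 121 = 16 \cdot 121 = 1936$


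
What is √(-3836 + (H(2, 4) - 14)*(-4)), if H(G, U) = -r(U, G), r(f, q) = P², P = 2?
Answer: 2*I*√941 ≈ 61.351*I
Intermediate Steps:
r(f, q) = 4 (r(f, q) = 2² = 4)
H(G, U) = -4 (H(G, U) = -1*4 = -4)
√(-3836 + (H(2, 4) - 14)*(-4)) = √(-3836 + (-4 - 14)*(-4)) = √(-3836 - 18*(-4)) = √(-3836 + 72) = √(-3764) = 2*I*√941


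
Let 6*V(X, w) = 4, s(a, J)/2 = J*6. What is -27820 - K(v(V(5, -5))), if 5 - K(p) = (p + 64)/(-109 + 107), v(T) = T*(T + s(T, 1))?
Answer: -250751/9 ≈ -27861.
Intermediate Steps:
s(a, J) = 12*J (s(a, J) = 2*(J*6) = 2*(6*J) = 12*J)
V(X, w) = ⅔ (V(X, w) = (⅙)*4 = ⅔)
v(T) = T*(12 + T) (v(T) = T*(T + 12*1) = T*(T + 12) = T*(12 + T))
K(p) = 37 + p/2 (K(p) = 5 - (p + 64)/(-109 + 107) = 5 - (64 + p)/(-2) = 5 - (64 + p)*(-1)/2 = 5 - (-32 - p/2) = 5 + (32 + p/2) = 37 + p/2)
-27820 - K(v(V(5, -5))) = -27820 - (37 + (2*(12 + ⅔)/3)/2) = -27820 - (37 + ((⅔)*(38/3))/2) = -27820 - (37 + (½)*(76/9)) = -27820 - (37 + 38/9) = -27820 - 1*371/9 = -27820 - 371/9 = -250751/9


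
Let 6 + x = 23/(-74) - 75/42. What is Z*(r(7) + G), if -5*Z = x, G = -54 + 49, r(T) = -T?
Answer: -25164/1295 ≈ -19.432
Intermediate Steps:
x = -2097/259 (x = -6 + (23/(-74) - 75/42) = -6 + (23*(-1/74) - 75*1/42) = -6 + (-23/74 - 25/14) = -6 - 543/259 = -2097/259 ≈ -8.0965)
G = -5
Z = 2097/1295 (Z = -⅕*(-2097/259) = 2097/1295 ≈ 1.6193)
Z*(r(7) + G) = 2097*(-1*7 - 5)/1295 = 2097*(-7 - 5)/1295 = (2097/1295)*(-12) = -25164/1295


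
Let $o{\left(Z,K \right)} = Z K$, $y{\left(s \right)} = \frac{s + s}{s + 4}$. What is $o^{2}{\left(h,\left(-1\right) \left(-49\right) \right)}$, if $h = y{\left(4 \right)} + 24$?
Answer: $1500625$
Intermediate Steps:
$y{\left(s \right)} = \frac{2 s}{4 + s}$
$h = 25$ ($h = 2 \cdot 4 \frac{1}{4 + 4} + 24 = 2 \cdot 4 \cdot \frac{1}{8} + 24 = 1 + 24 = 25$)
$o{\left(Z,K \right)} = K Z$
$o^{2}{\left(h,\left(-1\right) \left(-49\right) \right)} = \left(\left(-1\right) \left(-49\right) 25\right)^{2} = \left(49 \cdot 25\right)^{2} = 1225^{2} = 1500625$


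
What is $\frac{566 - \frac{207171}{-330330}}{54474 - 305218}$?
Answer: $- \frac{62391317}{27609421840} \approx -0.0022598$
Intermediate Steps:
$\frac{566 - \frac{207171}{-330330}}{54474 - 305218} = \frac{566 - - \frac{69057}{110110}}{-250744} = \left(566 + \frac{69057}{110110}\right) \left(- \frac{1}{250744}\right) = \frac{62391317}{110110} \left(- \frac{1}{250744}\right) = - \frac{62391317}{27609421840}$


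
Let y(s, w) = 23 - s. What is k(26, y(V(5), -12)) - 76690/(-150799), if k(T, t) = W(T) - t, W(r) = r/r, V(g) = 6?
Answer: -2336094/150799 ≈ -15.491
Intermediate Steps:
W(r) = 1
k(T, t) = 1 - t
k(26, y(V(5), -12)) - 76690/(-150799) = (1 - (23 - 1*6)) - 76690/(-150799) = (1 - (23 - 6)) - 76690*(-1/150799) = (1 - 1*17) + 76690/150799 = (1 - 17) + 76690/150799 = -16 + 76690/150799 = -2336094/150799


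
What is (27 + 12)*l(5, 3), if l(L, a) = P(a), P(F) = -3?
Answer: -117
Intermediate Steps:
l(L, a) = -3
(27 + 12)*l(5, 3) = (27 + 12)*(-3) = 39*(-3) = -117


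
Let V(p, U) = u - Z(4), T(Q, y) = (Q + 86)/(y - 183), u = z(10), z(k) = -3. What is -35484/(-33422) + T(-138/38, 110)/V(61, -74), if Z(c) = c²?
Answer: 493707641/440384983 ≈ 1.1211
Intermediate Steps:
u = -3
T(Q, y) = (86 + Q)/(-183 + y)
V(p, U) = -19 (V(p, U) = -3 - 1*4² = -3 - 1*16 = -3 - 16 = -19)
-35484/(-33422) + T(-138/38, 110)/V(61, -74) = -35484/(-33422) + ((86 - 138/38)/(-183 + 110))/(-19) = -35484*(-1/33422) + ((86 - 138*1/38)/(-73))*(-1/19) = 17742/16711 - (86 - 69/19)/73*(-1/19) = 17742/16711 - 1/73*1565/19*(-1/19) = 17742/16711 - 1565/1387*(-1/19) = 17742/16711 + 1565/26353 = 493707641/440384983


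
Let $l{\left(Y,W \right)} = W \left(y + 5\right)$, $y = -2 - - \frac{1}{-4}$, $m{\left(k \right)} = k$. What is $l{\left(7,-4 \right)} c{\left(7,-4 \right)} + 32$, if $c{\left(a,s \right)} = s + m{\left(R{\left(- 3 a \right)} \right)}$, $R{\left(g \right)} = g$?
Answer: $307$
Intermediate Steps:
$y = - \frac{9}{4}$ ($y = -2 - \left(-1\right) \left(- \frac{1}{4}\right) = -2 - \frac{1}{4} = - \frac{9}{4} \approx -2.25$)
$l{\left(Y,W \right)} = \frac{11 W}{4}$ ($l{\left(Y,W \right)} = W \left(- \frac{9}{4} + 5\right) = W \frac{11}{4} = \frac{11 W}{4}$)
$c{\left(a,s \right)} = s - 3 a$
$l{\left(7,-4 \right)} c{\left(7,-4 \right)} + 32 = \frac{11}{4} \left(-4\right) \left(-4 - 21\right) + 32 = - 11 \left(-4 - 21\right) + 32 = \left(-11\right) \left(-25\right) + 32 = 275 + 32 = 307$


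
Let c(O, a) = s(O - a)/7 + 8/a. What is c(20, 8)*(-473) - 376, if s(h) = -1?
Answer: -5470/7 ≈ -781.43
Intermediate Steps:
c(O, a) = -1/7 + 8/a
c(20, 8)*(-473) - 376 = ((1/7)*(56 - 1*8)/8)*(-473) - 376 = ((1/7)*(1/8)*(56 - 8))*(-473) - 376 = ((1/7)*(1/8)*48)*(-473) - 376 = (6/7)*(-473) - 376 = -2838/7 - 376 = -5470/7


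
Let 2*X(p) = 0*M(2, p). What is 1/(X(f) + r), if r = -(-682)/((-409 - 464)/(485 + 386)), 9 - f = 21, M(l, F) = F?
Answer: -873/594022 ≈ -0.0014696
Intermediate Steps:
f = -12 (f = 9 - 1*21 = 9 - 21 = -12)
X(p) = 0 (X(p) = (0*p)/2 = (½)*0 = 0)
r = -594022/873 (r = -(-682)/((-873/871)) = -(-682)/((-873*1/871)) = -(-682)/(-873/871) = -(-682)*(-871)/873 = -1*594022/873 = -594022/873 ≈ -680.44)
1/(X(f) + r) = 1/(0 - 594022/873) = 1/(-594022/873) = -873/594022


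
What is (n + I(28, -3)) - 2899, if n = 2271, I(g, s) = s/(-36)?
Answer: -7535/12 ≈ -627.92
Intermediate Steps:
I(g, s) = -s/36 (I(g, s) = s*(-1/36) = -s/36)
(n + I(28, -3)) - 2899 = (2271 - 1/36*(-3)) - 2899 = (2271 + 1/12) - 2899 = 27253/12 - 2899 = -7535/12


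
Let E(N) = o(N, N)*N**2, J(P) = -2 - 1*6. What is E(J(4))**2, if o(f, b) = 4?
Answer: 65536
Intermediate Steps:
J(P) = -8 (J(P) = -2 - 6 = -8)
E(N) = 4*N**2
E(J(4))**2 = (4*(-8)**2)**2 = (4*64)**2 = 256**2 = 65536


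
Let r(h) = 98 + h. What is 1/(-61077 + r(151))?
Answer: -1/60828 ≈ -1.6440e-5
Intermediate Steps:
1/(-61077 + r(151)) = 1/(-61077 + (98 + 151)) = 1/(-61077 + 249) = 1/(-60828) = -1/60828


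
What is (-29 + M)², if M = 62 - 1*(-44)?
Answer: 5929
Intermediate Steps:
M = 106 (M = 62 + 44 = 106)
(-29 + M)² = (-29 + 106)² = 77² = 5929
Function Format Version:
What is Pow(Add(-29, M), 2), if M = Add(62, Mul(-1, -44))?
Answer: 5929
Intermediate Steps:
M = 106 (M = Add(62, 44) = 106)
Pow(Add(-29, M), 2) = Pow(Add(-29, 106), 2) = Pow(77, 2) = 5929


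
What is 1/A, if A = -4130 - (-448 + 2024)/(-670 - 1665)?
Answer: -2335/9641974 ≈ -0.00024217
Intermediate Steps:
A = -9641974/2335 (A = -4130 - 1576/(-2335) = -4130 - 1576*(-1)/2335 = -4130 - 1*(-1576/2335) = -4130 + 1576/2335 = -9641974/2335 ≈ -4129.3)
1/A = 1/(-9641974/2335) = -2335/9641974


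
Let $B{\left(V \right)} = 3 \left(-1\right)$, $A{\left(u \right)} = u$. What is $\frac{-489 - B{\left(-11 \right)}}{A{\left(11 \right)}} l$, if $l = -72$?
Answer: $\frac{34992}{11} \approx 3181.1$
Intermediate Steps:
$B{\left(V \right)} = -3$
$\frac{-489 - B{\left(-11 \right)}}{A{\left(11 \right)}} l = \frac{-489 - -3}{11} \left(-72\right) = \left(-489 + 3\right) \frac{1}{11} \left(-72\right) = \left(-486\right) \frac{1}{11} \left(-72\right) = \left(- \frac{486}{11}\right) \left(-72\right) = \frac{34992}{11}$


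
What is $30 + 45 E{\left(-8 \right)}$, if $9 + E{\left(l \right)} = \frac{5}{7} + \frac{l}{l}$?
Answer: $- \frac{2085}{7} \approx -297.86$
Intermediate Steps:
$E{\left(l \right)} = - \frac{51}{7}$ ($E{\left(l \right)} = -9 + \left(\frac{5}{7} + \frac{l}{l}\right) = -9 + \left(5 \cdot \frac{1}{7} + 1\right) = -9 + \left(\frac{5}{7} + 1\right) = -9 + \frac{12}{7} = - \frac{51}{7}$)
$30 + 45 E{\left(-8 \right)} = 30 + 45 \left(- \frac{51}{7}\right) = 30 - \frac{2295}{7} = - \frac{2085}{7}$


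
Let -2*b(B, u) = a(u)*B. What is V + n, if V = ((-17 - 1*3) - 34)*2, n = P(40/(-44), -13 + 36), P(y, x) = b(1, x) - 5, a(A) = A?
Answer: -249/2 ≈ -124.50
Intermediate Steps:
b(B, u) = -B*u/2 (b(B, u) = -u*B/2 = -B*u/2)
P(y, x) = -5 - x/2 (P(y, x) = -1/2*1*x - 5 = -x/2 - 5 = -5 - x/2)
n = -33/2 (n = -5 - (-13 + 36)/2 = -5 - 1/2*23 = -5 - 23/2 = -33/2 ≈ -16.500)
V = -108 (V = ((-17 - 3) - 34)*2 = (-20 - 34)*2 = -54*2 = -108)
V + n = -108 - 33/2 = -249/2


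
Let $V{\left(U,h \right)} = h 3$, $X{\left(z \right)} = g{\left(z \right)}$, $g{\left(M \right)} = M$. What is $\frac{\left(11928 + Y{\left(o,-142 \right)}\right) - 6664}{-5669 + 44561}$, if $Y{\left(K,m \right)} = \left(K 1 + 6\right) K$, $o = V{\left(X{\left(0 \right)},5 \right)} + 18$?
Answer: $\frac{6551}{38892} \approx 0.16844$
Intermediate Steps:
$X{\left(z \right)} = z$
$V{\left(U,h \right)} = 3 h$
$o = 33$ ($o = 3 \cdot 5 + 18 = 15 + 18 = 33$)
$Y{\left(K,m \right)} = K \left(6 + K\right)$ ($Y{\left(K,m \right)} = \left(K + 6\right) K = \left(6 + K\right) K = K \left(6 + K\right)$)
$\frac{\left(11928 + Y{\left(o,-142 \right)}\right) - 6664}{-5669 + 44561} = \frac{\left(11928 + 33 \left(6 + 33\right)\right) - 6664}{-5669 + 44561} = \frac{\left(11928 + 33 \cdot 39\right) - 6664}{38892} = \left(\left(11928 + 1287\right) - 6664\right) \frac{1}{38892} = \left(13215 - 6664\right) \frac{1}{38892} = 6551 \cdot \frac{1}{38892} = \frac{6551}{38892}$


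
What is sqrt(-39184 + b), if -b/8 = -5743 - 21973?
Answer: 4*sqrt(11409) ≈ 427.25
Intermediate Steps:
b = 221728 (b = -8*(-5743 - 21973) = -8*(-27716) = 221728)
sqrt(-39184 + b) = sqrt(-39184 + 221728) = sqrt(182544) = 4*sqrt(11409)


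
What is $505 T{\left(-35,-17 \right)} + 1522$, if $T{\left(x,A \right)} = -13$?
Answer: $-5043$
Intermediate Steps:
$505 T{\left(-35,-17 \right)} + 1522 = 505 \left(-13\right) + 1522 = -6565 + 1522 = -5043$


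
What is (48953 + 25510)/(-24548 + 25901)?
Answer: 24821/451 ≈ 55.035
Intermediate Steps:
(48953 + 25510)/(-24548 + 25901) = 74463/1353 = 74463*(1/1353) = 24821/451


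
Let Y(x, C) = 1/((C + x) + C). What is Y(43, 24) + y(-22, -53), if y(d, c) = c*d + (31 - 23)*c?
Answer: 67523/91 ≈ 742.01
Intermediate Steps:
Y(x, C) = 1/(x + 2*C)
y(d, c) = 8*c + c*d (y(d, c) = c*d + 8*c = 8*c + c*d)
Y(43, 24) + y(-22, -53) = 1/(43 + 2*24) - 53*(8 - 22) = 1/(43 + 48) - 53*(-14) = 1/91 + 742 = 67523/91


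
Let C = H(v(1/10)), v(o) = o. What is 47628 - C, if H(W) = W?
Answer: 476279/10 ≈ 47628.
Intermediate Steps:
C = 1/10 ≈ 0.10000
47628 - C = 47628 - 1*1/10 = 47628 - 1/10 = 476279/10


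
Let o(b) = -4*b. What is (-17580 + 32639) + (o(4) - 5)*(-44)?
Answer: 15983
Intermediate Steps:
(-17580 + 32639) + (o(4) - 5)*(-44) = (-17580 + 32639) + (-4*4 - 5)*(-44) = 15059 + (-16 - 5)*(-44) = 15059 - 21*(-44) = 15059 + 924 = 15983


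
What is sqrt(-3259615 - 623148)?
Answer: I*sqrt(3882763) ≈ 1970.5*I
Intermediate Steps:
sqrt(-3259615 - 623148) = sqrt(-3882763) = I*sqrt(3882763)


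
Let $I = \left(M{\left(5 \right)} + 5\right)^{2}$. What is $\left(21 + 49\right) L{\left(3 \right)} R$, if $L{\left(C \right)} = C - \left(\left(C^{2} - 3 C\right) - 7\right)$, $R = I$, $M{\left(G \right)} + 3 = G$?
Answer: $34300$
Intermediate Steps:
$M{\left(G \right)} = -3 + G$
$I = 49$ ($I = \left(\left(-3 + 5\right) + 5\right)^{2} = \left(2 + 5\right)^{2} = 7^{2} = 49$)
$R = 49$
$L{\left(C \right)} = 7 - C^{2} + 4 C$ ($L{\left(C \right)} = C - \left(\left(C^{2} - 3 C\right) - 7\right) = C - \left(-7 + C^{2} - 3 C\right) = C + \left(7 - C^{2} + 3 C\right) = 7 - C^{2} + 4 C$)
$\left(21 + 49\right) L{\left(3 \right)} R = \left(21 + 49\right) \left(7 - 3^{2} + 4 \cdot 3\right) 49 = 70 \left(7 - 9 + 12\right) 49 = 70 \cdot 10 \cdot 49 = 700 \cdot 49 = 34300$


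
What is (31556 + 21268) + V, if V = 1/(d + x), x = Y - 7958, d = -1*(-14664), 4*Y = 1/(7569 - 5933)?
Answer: 2318131856104/43884065 ≈ 52824.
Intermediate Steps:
Y = 1/6544 (Y = 1/(4*(7569 - 5933)) = (¼)/1636 = (¼)*(1/1636) = 1/6544 ≈ 0.00015281)
d = 14664
x = -52077151/6544 (x = 1/6544 - 7958 = -52077151/6544 ≈ -7958.0)
V = 6544/43884065 (V = 1/(14664 - 52077151/6544) = 1/(43884065/6544) = 6544/43884065 ≈ 0.00014912)
(31556 + 21268) + V = (31556 + 21268) + 6544/43884065 = 52824 + 6544/43884065 = 2318131856104/43884065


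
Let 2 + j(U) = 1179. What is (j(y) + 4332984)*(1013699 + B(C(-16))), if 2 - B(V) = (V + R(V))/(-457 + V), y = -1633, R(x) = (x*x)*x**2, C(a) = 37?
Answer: 926705639309749/210 ≈ 4.4129e+12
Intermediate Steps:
R(x) = x**4 (R(x) = x**2*x**2 = x**4)
j(U) = 1177 (j(U) = -2 + 1179 = 1177)
B(V) = 2 - (V + V**4)/(-457 + V)
(j(y) + 4332984)*(1013699 + B(C(-16))) = (1177 + 4332984)*(1013699 + (-914 + 37 - 1*37**4)/(-457 + 37)) = 4334161*(1013699 + (-914 + 37 - 1*1874161)/(-420)) = 4334161*(1013699 - (-914 + 37 - 1874161)/420) = 4334161*(1013699 - 1/420*(-1875038)) = 4334161*(1013699 + 937519/210) = 4334161*(213814309/210) = 926705639309749/210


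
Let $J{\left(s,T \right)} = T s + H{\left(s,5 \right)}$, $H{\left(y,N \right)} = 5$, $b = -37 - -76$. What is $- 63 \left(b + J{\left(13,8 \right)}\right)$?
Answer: $-9324$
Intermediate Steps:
$b = 39$ ($b = -37 + 76 = 39$)
$J{\left(s,T \right)} = 5 + T s$ ($J{\left(s,T \right)} = T s + 5 = 5 + T s$)
$- 63 \left(b + J{\left(13,8 \right)}\right) = - 63 \left(39 + \left(5 + 8 \cdot 13\right)\right) = - 63 \left(39 + \left(5 + 104\right)\right) = - 63 \left(39 + 109\right) = \left(-63\right) 148 = -9324$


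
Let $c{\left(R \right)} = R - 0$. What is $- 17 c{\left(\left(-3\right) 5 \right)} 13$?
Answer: $3315$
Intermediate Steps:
$c{\left(R \right)} = R$ ($c{\left(R \right)} = R + 0 = R$)
$- 17 c{\left(\left(-3\right) 5 \right)} 13 = - 17 \left(\left(-3\right) 5\right) 13 = \left(-17\right) \left(-15\right) 13 = 255 \cdot 13 = 3315$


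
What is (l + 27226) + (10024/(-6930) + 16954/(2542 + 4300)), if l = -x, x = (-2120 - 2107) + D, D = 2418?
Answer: 4469951864/153945 ≈ 29036.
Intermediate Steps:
x = -1809 (x = (-2120 - 2107) + 2418 = -4227 + 2418 = -1809)
l = 1809 (l = -1*(-1809) = 1809)
(l + 27226) + (10024/(-6930) + 16954/(2542 + 4300)) = (1809 + 27226) + (10024/(-6930) + 16954/(2542 + 4300)) = 29035 + (10024*(-1/6930) + 16954/6842) = 29035 + (-716/495 + 16954*(1/6842)) = 29035 + (-716/495 + 8477/3421) = 29035 + 158789/153945 = 4469951864/153945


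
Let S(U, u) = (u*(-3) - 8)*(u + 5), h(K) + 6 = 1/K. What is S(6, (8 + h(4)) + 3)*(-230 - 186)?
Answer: 101270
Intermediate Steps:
h(K) = -6 + 1/K
S(U, u) = (-8 - 3*u)*(5 + u) (S(U, u) = (-3*u - 8)*(5 + u) = (-8 - 3*u)*(5 + u))
S(6, (8 + h(4)) + 3)*(-230 - 186) = (-40 - 23*((8 + (-6 + 1/4)) + 3) - 3*((8 + (-6 + 1/4)) + 3)²)*(-230 - 186) = (-40 - 23*((8 + (-6 + ¼)) + 3) - 3*((8 + (-6 + ¼)) + 3)²)*(-416) = (-40 - 23*((8 - 23/4) + 3) - 3*((8 - 23/4) + 3)²)*(-416) = (-40 - 23*(9/4 + 3) - 3*(9/4 + 3)²)*(-416) = (-40 - 23*21/4 - 3*(21/4)²)*(-416) = (-40 - 483/4 - 3*441/16)*(-416) = (-40 - 483/4 - 1323/16)*(-416) = -3895/16*(-416) = 101270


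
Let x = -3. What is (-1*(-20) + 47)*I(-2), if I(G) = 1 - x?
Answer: 268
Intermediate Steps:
I(G) = 4 (I(G) = 1 - 1*(-3) = 1 + 3 = 4)
(-1*(-20) + 47)*I(-2) = (-1*(-20) + 47)*4 = (20 + 47)*4 = 67*4 = 268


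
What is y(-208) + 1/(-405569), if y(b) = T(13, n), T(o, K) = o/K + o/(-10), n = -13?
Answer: -9328097/4055690 ≈ -2.3000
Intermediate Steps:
T(o, K) = -o/10 + o/K (T(o, K) = o/K + o*(-⅒) = o/K - o/10 = -o/10 + o/K)
y(b) = -23/10 (y(b) = -⅒*13 + 13/(-13) = -13/10 + 13*(-1/13) = -13/10 - 1 = -23/10)
y(-208) + 1/(-405569) = -23/10 + 1/(-405569) = -23/10 - 1/405569 = -9328097/4055690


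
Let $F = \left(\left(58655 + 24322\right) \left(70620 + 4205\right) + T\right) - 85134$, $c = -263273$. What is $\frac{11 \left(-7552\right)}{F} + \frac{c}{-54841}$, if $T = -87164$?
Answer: $\frac{1634547381260919}{340484830490407} \approx 4.8006$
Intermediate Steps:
$F = 6208581727$ ($F = \left(\left(58655 + 24322\right) \left(70620 + 4205\right) - 87164\right) - 85134 = \left(82977 \cdot 74825 - 87164\right) - 85134 = \left(6208754025 - 87164\right) - 85134 = 6208666861 - 85134 = 6208581727$)
$\frac{11 \left(-7552\right)}{F} + \frac{c}{-54841} = \frac{11 \left(-7552\right)}{6208581727} - \frac{263273}{-54841} = \left(-83072\right) \frac{1}{6208581727} - - \frac{263273}{54841} = - \frac{83072}{6208581727} + \frac{263273}{54841} = \frac{1634547381260919}{340484830490407}$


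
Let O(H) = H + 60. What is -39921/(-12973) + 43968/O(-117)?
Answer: -189373789/246487 ≈ -768.29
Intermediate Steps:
O(H) = 60 + H
-39921/(-12973) + 43968/O(-117) = -39921/(-12973) + 43968/(60 - 117) = -39921*(-1/12973) + 43968/(-57) = 39921/12973 + 43968*(-1/57) = 39921/12973 - 14656/19 = -189373789/246487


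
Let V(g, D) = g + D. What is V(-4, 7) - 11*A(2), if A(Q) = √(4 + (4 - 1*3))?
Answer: 3 - 11*√5 ≈ -21.597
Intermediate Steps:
A(Q) = √5 (A(Q) = √(4 + (4 - 3)) = √(4 + 1) = √5)
V(g, D) = D + g
V(-4, 7) - 11*A(2) = (7 - 4) - 11*√5 = 3 - 11*√5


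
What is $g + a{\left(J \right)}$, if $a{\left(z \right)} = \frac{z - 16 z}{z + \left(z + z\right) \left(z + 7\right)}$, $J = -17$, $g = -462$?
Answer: $- \frac{8763}{19} \approx -461.21$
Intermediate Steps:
$a{\left(z \right)} = - \frac{15 z}{z + 2 z \left(7 + z\right)}$ ($a{\left(z \right)} = \frac{\left(-15\right) z}{z + 2 z \left(7 + z\right)} = - \frac{15 z}{z + 2 z \left(7 + z\right)}$)
$g + a{\left(J \right)} = -462 - \frac{15}{15 + 2 \left(-17\right)} = -462 - \frac{15}{15 - 34} = -462 - \frac{15}{-19} = -462 - - \frac{15}{19} = -462 + \frac{15}{19} = - \frac{8763}{19}$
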